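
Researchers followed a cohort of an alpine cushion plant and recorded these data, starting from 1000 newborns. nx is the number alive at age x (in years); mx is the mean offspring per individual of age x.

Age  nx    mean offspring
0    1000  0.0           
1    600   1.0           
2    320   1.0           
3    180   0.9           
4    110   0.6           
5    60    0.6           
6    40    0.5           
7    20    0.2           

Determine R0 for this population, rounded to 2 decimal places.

1.21

lx = nx/n0 = nx/1000: 1, 0.6, 0.32, 0.18, 0.11, 0.06, 0.04, 0.02
lx·mx by age: 0, 0.6, 0.32, 0.162, 0.066, 0.036, 0.02, 0.004
R0 = Σ lx·mx = 1.208 → 1.21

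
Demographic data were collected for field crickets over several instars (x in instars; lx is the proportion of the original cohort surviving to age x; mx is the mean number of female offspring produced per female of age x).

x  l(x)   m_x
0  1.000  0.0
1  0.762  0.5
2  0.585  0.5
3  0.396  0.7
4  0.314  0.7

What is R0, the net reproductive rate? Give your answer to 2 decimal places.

1.17

lx·mx by age: 0, 0.381, 0.2925, 0.2772, 0.2198
R0 = Σ lx·mx = 1.1705 → 1.17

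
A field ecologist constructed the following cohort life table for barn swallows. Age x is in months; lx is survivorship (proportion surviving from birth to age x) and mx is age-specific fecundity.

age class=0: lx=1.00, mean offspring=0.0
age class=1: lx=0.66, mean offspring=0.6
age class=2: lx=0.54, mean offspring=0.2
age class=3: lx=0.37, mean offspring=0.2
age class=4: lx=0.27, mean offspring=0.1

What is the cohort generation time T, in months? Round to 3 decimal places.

1.557

lx·mx: 0, 0.396, 0.108, 0.074, 0.027 → R0 = 0.605
x·lx·mx: 0, 0.396, 0.216, 0.222, 0.108 → Σ = 0.942
T = 0.942 / 0.605 = 1.557025… → 1.557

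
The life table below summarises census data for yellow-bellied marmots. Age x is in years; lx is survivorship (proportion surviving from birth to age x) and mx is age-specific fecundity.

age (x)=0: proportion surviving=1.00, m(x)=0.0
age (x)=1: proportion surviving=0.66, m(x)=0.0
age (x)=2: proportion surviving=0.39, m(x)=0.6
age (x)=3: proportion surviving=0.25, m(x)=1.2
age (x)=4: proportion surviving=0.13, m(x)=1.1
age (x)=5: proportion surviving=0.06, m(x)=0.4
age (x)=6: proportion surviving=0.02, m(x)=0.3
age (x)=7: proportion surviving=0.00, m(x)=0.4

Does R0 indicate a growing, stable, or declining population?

R0 = Σ lx·mx = 0 + 0 + 0.234 + 0.3 + 0.143 + 0.024 + 0.006 + 0 = 0.707
R0 < 1, so the population is declining.

declining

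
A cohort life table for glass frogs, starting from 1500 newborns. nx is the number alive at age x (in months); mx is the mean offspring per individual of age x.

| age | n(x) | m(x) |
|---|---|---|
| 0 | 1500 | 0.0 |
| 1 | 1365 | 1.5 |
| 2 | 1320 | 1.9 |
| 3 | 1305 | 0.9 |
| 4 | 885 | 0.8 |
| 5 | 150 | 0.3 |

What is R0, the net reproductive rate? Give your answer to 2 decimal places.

4.32

lx = nx/n0 = nx/1500: 1, 0.91, 0.88, 0.87, 0.59, 0.1
lx·mx by age: 0, 1.365, 1.672, 0.783, 0.472, 0.03
R0 = Σ lx·mx = 4.322 → 4.32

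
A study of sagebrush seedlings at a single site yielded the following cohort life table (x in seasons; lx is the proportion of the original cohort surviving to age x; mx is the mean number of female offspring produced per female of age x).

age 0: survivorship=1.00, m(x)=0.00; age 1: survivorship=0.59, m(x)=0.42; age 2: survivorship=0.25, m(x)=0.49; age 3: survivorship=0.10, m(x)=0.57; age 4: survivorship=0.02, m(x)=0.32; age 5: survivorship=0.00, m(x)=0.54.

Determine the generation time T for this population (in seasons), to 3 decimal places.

1.590

lx·mx: 0, 0.2478, 0.1225, 0.057, 0.0064, 0 → R0 = 0.4337
x·lx·mx: 0, 0.2478, 0.245, 0.171, 0.0256, 0 → Σ = 0.6894
T = 0.6894 / 0.4337 = 1.589578… → 1.590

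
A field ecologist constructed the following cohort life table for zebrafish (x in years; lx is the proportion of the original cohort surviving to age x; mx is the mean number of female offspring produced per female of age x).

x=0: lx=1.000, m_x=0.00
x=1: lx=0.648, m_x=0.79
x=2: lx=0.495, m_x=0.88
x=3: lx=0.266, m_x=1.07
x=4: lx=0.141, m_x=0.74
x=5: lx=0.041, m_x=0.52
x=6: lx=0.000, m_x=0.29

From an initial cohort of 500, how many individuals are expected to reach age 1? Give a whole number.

324

Expected survivors = N0 · l_1 = 500 × 0.648 = 324 → 324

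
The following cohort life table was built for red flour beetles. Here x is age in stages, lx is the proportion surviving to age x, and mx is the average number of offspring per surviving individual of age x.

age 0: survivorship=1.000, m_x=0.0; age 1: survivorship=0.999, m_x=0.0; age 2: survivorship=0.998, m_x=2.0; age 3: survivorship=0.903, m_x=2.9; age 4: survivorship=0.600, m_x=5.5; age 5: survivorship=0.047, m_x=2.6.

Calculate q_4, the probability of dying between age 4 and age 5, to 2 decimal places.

q_4 = (l_4 − l_5) / l_4 = (0.6 − 0.047) / 0.6
     = 0.553 / 0.6 = 0.921667… → 0.92

0.92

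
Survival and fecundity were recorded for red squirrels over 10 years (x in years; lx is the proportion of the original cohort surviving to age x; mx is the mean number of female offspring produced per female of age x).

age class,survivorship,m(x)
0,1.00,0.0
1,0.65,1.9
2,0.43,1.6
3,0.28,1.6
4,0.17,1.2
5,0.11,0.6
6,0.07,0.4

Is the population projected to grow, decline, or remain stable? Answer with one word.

R0 = Σ lx·mx = 0 + 1.235 + 0.688 + 0.448 + 0.204 + 0.066 + 0.028 = 2.669
R0 > 1, so the population is growing.

growing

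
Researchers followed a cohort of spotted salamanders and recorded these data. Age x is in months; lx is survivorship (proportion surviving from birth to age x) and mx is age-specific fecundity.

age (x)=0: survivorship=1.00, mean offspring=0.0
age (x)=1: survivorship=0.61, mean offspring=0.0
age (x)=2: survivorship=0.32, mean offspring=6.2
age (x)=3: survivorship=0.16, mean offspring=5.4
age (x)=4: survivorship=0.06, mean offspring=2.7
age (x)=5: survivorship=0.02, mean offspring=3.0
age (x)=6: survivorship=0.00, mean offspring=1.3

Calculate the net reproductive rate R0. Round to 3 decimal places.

lx·mx by age: 0, 0, 1.984, 0.864, 0.162, 0.06, 0
R0 = Σ lx·mx = 3.07 → 3.070

3.070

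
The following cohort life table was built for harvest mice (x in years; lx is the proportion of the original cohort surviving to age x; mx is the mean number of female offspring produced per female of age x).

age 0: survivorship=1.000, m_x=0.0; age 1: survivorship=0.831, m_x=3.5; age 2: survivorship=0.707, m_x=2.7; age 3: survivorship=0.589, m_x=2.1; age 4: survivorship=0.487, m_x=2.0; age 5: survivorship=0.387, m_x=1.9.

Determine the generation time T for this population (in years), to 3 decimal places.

2.320

lx·mx: 0, 2.9085, 1.9089, 1.2369, 0.974, 0.7353 → R0 = 7.7636
x·lx·mx: 0, 2.9085, 3.8178, 3.7107, 3.896, 3.6765 → Σ = 18.0095
T = 18.0095 / 7.7636 = 2.319736… → 2.320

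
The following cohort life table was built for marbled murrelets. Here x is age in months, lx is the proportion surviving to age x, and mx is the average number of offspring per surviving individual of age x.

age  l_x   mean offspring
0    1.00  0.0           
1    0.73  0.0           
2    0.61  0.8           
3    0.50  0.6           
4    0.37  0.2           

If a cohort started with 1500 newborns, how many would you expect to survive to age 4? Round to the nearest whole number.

Expected survivors = N0 · l_4 = 1500 × 0.37 = 555 → 555

555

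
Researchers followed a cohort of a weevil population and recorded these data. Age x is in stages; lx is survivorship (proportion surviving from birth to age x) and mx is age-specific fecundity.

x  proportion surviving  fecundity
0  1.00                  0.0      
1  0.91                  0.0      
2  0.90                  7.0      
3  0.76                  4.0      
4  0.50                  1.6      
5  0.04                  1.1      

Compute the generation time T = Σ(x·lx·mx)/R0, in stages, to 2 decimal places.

2.47

lx·mx: 0, 0, 6.3, 3.04, 0.8, 0.044 → R0 = 10.184
x·lx·mx: 0, 0, 12.6, 9.12, 3.2, 0.22 → Σ = 25.14
T = 25.14 / 10.184 = 2.468578… → 2.47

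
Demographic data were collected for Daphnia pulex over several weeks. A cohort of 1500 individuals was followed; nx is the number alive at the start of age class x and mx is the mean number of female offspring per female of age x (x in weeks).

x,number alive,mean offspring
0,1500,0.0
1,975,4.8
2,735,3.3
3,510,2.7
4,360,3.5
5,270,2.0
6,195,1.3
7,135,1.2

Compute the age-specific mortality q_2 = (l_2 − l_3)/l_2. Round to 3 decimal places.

lx = nx/n0 = nx/1500: 1, 0.65, 0.49, 0.34, 0.24, 0.18, 0.13, 0.09
q_2 = (l_2 − l_3) / l_2 = (0.49 − 0.34) / 0.49
     = 0.15 / 0.49 = 0.306122… → 0.306

0.306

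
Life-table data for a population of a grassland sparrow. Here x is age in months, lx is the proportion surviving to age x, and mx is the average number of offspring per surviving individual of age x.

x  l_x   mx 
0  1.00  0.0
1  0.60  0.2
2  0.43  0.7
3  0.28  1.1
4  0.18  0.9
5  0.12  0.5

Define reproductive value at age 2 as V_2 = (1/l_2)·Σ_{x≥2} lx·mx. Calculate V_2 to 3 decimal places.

1.933

lx·mx for x ≥ 2: 0.301, 0.308, 0.162, 0.06 → sum = 0.831
V_2 = 0.831 / l_2 = 0.831 / 0.43 = 1.932558… → 1.933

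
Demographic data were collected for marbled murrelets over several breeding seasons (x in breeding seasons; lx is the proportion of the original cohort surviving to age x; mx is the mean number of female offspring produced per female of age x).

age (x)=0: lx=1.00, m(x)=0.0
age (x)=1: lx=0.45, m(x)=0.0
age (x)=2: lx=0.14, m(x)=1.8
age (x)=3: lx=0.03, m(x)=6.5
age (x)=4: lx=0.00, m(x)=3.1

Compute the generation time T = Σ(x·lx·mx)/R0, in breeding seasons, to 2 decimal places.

2.44

lx·mx: 0, 0, 0.252, 0.195, 0 → R0 = 0.447
x·lx·mx: 0, 0, 0.504, 0.585, 0 → Σ = 1.089
T = 1.089 / 0.447 = 2.436242… → 2.44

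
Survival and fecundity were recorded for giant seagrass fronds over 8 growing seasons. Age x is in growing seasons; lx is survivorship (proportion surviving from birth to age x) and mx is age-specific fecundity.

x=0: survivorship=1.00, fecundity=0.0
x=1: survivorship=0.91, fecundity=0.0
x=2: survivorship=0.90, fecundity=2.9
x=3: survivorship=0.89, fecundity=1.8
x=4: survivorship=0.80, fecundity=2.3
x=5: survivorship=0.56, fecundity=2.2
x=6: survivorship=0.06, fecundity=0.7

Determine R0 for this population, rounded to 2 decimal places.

lx·mx by age: 0, 0, 2.61, 1.602, 1.84, 1.232, 0.042
R0 = Σ lx·mx = 7.326 → 7.33

7.33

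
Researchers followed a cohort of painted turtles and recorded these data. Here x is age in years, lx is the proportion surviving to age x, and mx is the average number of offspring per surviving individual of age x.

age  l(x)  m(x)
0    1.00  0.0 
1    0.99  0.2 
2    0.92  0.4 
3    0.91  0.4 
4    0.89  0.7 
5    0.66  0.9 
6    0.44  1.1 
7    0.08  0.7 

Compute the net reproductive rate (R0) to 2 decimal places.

2.69

lx·mx by age: 0, 0.198, 0.368, 0.364, 0.623, 0.594, 0.484, 0.056
R0 = Σ lx·mx = 2.687 → 2.69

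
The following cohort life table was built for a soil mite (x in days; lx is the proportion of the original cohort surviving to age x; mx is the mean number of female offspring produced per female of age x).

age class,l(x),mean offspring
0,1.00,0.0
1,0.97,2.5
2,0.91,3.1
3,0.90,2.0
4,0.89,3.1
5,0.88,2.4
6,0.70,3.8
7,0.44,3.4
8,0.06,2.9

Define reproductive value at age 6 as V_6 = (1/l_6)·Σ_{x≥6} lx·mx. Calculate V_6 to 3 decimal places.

lx·mx for x ≥ 6: 2.66, 1.496, 0.174 → sum = 4.33
V_6 = 4.33 / l_6 = 4.33 / 0.7 = 6.185714… → 6.186

6.186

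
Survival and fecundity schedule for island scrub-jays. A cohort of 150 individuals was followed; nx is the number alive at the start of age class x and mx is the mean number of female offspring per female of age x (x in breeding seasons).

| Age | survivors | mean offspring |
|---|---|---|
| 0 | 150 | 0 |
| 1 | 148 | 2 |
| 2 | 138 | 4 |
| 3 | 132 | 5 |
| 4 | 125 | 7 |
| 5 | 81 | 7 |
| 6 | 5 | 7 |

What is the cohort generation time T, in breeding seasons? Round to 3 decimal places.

3.325

lx = nx/n0 = nx/150: 1, 0.98667…, 0.92, 0.88, 0.83333…, 0.54, 0.03333…
lx·mx: 0, 1.973333…, 3.68, 4.4, 5.833333…, 3.78, 0.233333… → R0 = 19.9…
x·lx·mx: 0, 1.973333…, 7.36, 13.2, 23.333333…, 18.9, 1.4… → Σ = 66.166667…
T = 66.166667… / 19.9… = 3.324958… → 3.325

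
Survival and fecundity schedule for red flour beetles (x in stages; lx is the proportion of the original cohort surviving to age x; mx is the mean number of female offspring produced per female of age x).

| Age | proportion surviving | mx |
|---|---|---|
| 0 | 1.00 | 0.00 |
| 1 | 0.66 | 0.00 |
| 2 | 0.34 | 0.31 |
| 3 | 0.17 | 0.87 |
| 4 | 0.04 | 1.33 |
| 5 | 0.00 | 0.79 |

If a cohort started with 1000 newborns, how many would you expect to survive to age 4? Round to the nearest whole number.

40

Expected survivors = N0 · l_4 = 1000 × 0.04 = 40 → 40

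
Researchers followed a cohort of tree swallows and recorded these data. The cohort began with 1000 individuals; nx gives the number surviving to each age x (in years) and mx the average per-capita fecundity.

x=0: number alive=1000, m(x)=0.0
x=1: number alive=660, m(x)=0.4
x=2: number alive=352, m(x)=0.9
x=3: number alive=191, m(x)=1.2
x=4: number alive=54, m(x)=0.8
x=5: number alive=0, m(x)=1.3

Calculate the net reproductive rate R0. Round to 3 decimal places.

0.853

lx = nx/n0 = nx/1000: 1, 0.66, 0.352, 0.191, 0.054, 0
lx·mx by age: 0, 0.264, 0.3168, 0.2292, 0.0432, 0
R0 = Σ lx·mx = 0.8532 → 0.853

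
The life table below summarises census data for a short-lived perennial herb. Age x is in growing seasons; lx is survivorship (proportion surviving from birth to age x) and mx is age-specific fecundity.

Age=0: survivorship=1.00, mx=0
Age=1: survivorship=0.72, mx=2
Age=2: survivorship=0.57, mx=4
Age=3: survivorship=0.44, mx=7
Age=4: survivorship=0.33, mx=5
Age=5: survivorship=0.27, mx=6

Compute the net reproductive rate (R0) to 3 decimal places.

lx·mx by age: 0, 1.44, 2.28, 3.08, 1.65, 1.62
R0 = Σ lx·mx = 10.07 → 10.070

10.070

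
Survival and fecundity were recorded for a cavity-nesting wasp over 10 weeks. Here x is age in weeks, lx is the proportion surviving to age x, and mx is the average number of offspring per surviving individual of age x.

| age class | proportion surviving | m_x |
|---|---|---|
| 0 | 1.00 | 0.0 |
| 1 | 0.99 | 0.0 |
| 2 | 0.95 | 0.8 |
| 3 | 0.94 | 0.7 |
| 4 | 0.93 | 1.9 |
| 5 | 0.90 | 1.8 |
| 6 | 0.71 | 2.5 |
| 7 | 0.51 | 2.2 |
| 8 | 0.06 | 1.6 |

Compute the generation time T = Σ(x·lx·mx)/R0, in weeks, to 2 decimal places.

4.86

lx·mx: 0, 0, 0.76, 0.658, 1.767, 1.62, 1.775, 1.122, 0.096 → R0 = 7.798
x·lx·mx: 0, 0, 1.52, 1.974, 7.068, 8.1, 10.65, 7.854, 0.768 → Σ = 37.934
T = 37.934 / 7.798 = 4.864581… → 4.86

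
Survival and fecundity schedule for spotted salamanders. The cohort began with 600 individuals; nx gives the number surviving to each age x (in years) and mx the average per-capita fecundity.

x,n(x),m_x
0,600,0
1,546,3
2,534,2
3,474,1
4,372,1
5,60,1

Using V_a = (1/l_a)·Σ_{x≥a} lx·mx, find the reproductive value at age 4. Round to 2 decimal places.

lx = nx/n0 = nx/600: 1, 0.91, 0.89, 0.79, 0.62, 0.1
lx·mx for x ≥ 4: 0.62, 0.1 → sum = 0.72
V_4 = 0.72 / l_4 = 0.72 / 0.62 = 1.16129… → 1.16

1.16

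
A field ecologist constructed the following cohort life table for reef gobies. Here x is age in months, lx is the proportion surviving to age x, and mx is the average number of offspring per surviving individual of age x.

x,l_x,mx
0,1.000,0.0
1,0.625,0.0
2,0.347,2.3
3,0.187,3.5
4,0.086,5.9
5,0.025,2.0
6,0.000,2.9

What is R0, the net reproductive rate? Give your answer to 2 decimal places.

lx·mx by age: 0, 0, 0.7981, 0.6545, 0.5074, 0.05, 0
R0 = Σ lx·mx = 2.01 → 2.01

2.01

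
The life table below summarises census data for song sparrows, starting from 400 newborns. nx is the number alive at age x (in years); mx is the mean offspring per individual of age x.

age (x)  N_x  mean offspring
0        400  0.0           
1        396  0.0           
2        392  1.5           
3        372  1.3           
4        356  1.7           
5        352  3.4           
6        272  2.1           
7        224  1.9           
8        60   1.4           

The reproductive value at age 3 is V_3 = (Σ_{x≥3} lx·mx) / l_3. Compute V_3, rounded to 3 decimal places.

9.049

lx = nx/n0 = nx/400: 1, 0.99, 0.98, 0.93, 0.89, 0.88, 0.68, 0.56, 0.15
lx·mx for x ≥ 3: 1.209, 1.513, 2.992, 1.428, 1.064, 0.21 → sum = 8.416
V_3 = 8.416 / l_3 = 8.416 / 0.93 = 9.049462… → 9.049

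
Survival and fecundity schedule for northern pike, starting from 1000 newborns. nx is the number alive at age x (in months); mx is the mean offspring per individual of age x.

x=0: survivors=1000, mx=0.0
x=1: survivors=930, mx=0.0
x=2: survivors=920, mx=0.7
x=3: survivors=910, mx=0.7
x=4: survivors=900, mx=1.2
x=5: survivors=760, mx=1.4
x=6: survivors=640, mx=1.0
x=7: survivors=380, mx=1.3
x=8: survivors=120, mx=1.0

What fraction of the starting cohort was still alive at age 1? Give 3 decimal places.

0.930

l_1 = n_1/n_0 = 930/1000 = 0.93 → 0.930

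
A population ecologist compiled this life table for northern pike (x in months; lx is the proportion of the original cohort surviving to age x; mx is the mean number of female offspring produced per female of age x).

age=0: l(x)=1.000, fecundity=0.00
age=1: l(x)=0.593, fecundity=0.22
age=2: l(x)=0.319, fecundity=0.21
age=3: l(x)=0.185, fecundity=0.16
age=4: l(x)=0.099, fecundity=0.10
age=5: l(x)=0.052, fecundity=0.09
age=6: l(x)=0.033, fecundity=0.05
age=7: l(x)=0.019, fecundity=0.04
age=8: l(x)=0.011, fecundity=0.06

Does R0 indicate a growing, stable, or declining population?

declining

R0 = Σ lx·mx = 0 + 0.13046 + 0.06699 + 0.0296 + 0.0099 + 0.00468 + 0.00165 + 0.00076 + 0.00066 = 0.2447
R0 < 1, so the population is declining.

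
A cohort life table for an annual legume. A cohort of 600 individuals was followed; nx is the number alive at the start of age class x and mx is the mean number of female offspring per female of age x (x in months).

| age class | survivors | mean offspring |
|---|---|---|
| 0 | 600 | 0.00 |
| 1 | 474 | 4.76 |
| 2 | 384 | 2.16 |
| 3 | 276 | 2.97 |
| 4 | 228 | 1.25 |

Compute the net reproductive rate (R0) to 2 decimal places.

6.98

lx = nx/n0 = nx/600: 1, 0.79, 0.64, 0.46, 0.38
lx·mx by age: 0, 3.7604, 1.3824, 1.3662, 0.475
R0 = Σ lx·mx = 6.984 → 6.98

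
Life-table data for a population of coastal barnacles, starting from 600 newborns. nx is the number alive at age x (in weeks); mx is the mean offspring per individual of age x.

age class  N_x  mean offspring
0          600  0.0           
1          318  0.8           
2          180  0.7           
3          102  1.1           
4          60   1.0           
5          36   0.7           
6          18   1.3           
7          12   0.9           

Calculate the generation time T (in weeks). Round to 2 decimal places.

lx = nx/n0 = nx/600: 1, 0.53, 0.3, 0.17, 0.1, 0.06, 0.03, 0.02
lx·mx: 0, 0.424, 0.21, 0.187, 0.1, 0.042, 0.039, 0.018 → R0 = 1.02
x·lx·mx: 0, 0.424, 0.42, 0.561, 0.4, 0.21, 0.234, 0.126 → Σ = 2.375
T = 2.375 / 1.02 = 2.328431… → 2.33

2.33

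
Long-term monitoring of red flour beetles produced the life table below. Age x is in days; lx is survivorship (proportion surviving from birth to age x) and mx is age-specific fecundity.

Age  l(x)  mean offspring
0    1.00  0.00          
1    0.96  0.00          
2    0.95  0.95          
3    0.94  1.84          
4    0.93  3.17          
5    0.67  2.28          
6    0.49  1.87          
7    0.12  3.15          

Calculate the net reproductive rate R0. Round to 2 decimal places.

lx·mx by age: 0, 0, 0.9025, 1.7296, 2.9481, 1.5276, 0.9163, 0.378
R0 = Σ lx·mx = 8.4021 → 8.40

8.40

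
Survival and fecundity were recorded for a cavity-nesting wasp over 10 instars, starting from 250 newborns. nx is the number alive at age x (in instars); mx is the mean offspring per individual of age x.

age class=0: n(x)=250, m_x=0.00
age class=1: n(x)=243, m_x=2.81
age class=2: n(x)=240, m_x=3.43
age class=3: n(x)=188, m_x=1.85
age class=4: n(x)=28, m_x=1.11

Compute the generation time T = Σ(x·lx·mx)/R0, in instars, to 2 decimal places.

1.86

lx = nx/n0 = nx/250: 1, 0.972, 0.96, 0.752, 0.112
lx·mx: 0, 2.73132, 3.2928, 1.3912, 0.12432 → R0 = 7.53964
x·lx·mx: 0, 2.73132, 6.5856, 4.1736, 0.49728 → Σ = 13.9878
T = 13.9878 / 7.53964 = 1.855234… → 1.86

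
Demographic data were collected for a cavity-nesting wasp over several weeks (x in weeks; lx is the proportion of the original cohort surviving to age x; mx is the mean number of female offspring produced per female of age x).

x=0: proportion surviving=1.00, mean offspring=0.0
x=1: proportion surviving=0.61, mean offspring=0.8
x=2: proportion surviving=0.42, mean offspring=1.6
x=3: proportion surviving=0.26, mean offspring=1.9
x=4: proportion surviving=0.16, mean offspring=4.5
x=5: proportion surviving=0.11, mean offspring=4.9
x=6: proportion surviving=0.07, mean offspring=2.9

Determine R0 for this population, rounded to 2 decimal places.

lx·mx by age: 0, 0.488, 0.672, 0.494, 0.72, 0.539, 0.203
R0 = Σ lx·mx = 3.116 → 3.12

3.12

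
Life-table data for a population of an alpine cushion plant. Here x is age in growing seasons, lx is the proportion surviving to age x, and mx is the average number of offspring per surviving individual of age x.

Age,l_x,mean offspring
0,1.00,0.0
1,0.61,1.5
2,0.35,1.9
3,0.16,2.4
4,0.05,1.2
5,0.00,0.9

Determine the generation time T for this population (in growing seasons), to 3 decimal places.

1.797

lx·mx: 0, 0.915, 0.665, 0.384, 0.06, 0 → R0 = 2.024
x·lx·mx: 0, 0.915, 1.33, 1.152, 0.24, 0 → Σ = 3.637
T = 3.637 / 2.024 = 1.796937… → 1.797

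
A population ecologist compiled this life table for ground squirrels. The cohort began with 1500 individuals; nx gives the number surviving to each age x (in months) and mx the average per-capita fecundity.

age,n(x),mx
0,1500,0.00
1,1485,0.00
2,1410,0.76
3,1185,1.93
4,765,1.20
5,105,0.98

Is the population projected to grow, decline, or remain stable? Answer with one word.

lx = nx/n0 = nx/1500: 1, 0.99, 0.94, 0.79, 0.51, 0.07
R0 = Σ lx·mx = 0 + 0 + 0.7144 + 1.5247 + 0.612 + 0.0686 = 2.9197
R0 > 1, so the population is growing.

growing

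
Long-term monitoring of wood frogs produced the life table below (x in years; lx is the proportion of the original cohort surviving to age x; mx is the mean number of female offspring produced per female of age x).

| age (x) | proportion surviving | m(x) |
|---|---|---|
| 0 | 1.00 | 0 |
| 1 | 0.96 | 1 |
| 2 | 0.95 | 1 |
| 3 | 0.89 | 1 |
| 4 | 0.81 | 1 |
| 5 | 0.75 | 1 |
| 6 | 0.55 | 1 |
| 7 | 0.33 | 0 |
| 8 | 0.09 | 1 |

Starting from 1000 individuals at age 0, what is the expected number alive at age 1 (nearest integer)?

Expected survivors = N0 · l_1 = 1000 × 0.96 = 960 → 960

960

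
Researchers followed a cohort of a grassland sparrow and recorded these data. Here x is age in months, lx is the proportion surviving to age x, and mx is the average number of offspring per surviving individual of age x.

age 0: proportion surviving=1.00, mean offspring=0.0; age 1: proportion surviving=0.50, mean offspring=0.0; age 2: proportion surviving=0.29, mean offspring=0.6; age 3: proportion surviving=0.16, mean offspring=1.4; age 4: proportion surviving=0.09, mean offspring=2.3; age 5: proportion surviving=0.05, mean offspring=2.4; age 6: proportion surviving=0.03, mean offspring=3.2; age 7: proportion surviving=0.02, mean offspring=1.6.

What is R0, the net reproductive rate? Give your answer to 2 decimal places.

lx·mx by age: 0, 0, 0.174, 0.224, 0.207, 0.12, 0.096, 0.032
R0 = Σ lx·mx = 0.853 → 0.85

0.85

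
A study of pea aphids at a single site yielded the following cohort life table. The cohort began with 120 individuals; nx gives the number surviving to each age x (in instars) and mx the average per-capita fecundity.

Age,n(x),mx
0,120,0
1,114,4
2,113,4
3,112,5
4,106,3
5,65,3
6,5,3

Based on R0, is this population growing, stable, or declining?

lx = nx/n0 = nx/120: 1, 0.95, 0.94167…, 0.93333…, 0.88333…, 0.54167…, 0.04167…
R0 = Σ lx·mx = 0 + 3.8 + 3.766667… + 4.666667… + 2.65… + 1.625… + 0.125… = 16.633333…
R0 > 1, so the population is growing.

growing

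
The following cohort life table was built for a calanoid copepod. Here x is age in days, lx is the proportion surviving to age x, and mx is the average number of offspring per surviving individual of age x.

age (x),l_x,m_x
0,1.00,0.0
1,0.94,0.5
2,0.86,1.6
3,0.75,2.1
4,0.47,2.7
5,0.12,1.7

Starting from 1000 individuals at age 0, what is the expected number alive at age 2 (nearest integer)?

Expected survivors = N0 · l_2 = 1000 × 0.86 = 860 → 860

860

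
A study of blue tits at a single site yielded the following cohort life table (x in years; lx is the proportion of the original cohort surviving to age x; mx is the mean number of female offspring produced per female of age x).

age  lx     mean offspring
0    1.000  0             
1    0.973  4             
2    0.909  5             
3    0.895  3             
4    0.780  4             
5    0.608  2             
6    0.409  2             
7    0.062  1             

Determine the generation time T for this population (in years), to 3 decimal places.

lx·mx: 0, 3.892, 4.545, 2.685, 3.12, 1.216, 0.818, 0.062 → R0 = 16.338
x·lx·mx: 0, 3.892, 9.09, 8.055, 12.48, 6.08, 4.908, 0.434 → Σ = 44.939
T = 44.939 / 16.338 = 2.750581… → 2.751

2.751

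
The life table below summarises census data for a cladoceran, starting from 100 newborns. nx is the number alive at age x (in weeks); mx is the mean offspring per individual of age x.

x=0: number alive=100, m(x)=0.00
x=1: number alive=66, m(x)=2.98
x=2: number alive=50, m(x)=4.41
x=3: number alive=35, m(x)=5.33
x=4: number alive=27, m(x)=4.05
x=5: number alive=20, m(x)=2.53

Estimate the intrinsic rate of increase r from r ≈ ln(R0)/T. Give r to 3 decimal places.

0.822

lx = nx/n0 = nx/100: 1, 0.66, 0.5, 0.35, 0.27, 0.2
R0 = Σ lx·mx = 0 + 1.9668 + 2.205 + 1.8655 + 1.0935 + 0.506 = 7.6368
Σ x·lx·mx = 18.8773; T = 18.8773/7.6368 = 2.47189…
r ≈ ln(R0)/T = ln(7.6368)/2.47189… = 0.82244… → 0.822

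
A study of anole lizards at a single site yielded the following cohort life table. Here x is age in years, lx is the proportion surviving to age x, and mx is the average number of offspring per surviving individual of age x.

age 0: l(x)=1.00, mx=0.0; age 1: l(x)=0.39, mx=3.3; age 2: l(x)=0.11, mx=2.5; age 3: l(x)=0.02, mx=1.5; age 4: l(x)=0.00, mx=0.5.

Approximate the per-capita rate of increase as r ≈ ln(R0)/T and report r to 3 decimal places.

0.384

R0 = Σ lx·mx = 0 + 1.287 + 0.275 + 0.03 + 0 = 1.592
Σ x·lx·mx = 1.927; T = 1.927/1.592 = 1.21043…
r ≈ ln(R0)/T = ln(1.592)/1.21043… = 0.38415… → 0.384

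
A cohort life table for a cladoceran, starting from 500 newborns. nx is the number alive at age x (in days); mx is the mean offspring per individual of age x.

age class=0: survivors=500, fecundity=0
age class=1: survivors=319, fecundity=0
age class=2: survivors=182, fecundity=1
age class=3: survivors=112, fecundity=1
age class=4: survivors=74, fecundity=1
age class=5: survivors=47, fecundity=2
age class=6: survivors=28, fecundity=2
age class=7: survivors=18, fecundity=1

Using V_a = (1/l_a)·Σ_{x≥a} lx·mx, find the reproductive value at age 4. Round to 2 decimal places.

3.27

lx = nx/n0 = nx/500: 1, 0.638, 0.364, 0.224, 0.148, 0.094, 0.056, 0.036
lx·mx for x ≥ 4: 0.148, 0.188, 0.112, 0.036 → sum = 0.484
V_4 = 0.484 / l_4 = 0.484 / 0.148 = 3.27027… → 3.27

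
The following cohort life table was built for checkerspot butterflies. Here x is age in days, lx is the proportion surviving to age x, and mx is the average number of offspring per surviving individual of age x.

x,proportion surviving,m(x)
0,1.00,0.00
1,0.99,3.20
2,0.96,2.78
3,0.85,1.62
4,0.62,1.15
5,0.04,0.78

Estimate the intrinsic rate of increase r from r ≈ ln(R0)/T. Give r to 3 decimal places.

1.055

R0 = Σ lx·mx = 0 + 3.168 + 2.6688 + 1.377 + 0.713 + 0.0312 = 7.958
Σ x·lx·mx = 15.6446; T = 15.6446/7.958 = 1.9659…
r ≈ ln(R0)/T = ln(7.958)/1.9659… = 1.05508… → 1.055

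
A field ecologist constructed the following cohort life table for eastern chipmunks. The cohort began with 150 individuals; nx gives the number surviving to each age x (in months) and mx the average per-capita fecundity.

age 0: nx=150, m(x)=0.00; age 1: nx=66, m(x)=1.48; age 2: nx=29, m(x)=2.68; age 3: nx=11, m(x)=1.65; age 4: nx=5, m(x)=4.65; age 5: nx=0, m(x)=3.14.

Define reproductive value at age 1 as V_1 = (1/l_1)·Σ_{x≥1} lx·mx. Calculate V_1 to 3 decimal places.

3.285

lx = nx/n0 = nx/150: 1, 0.44, 0.19333…, 0.07333…, 0.03333…, 0
lx·mx for x ≥ 1: 0.6512, 0.518133…, 0.121…, 0.155…, 0 → sum = 1.445333…
V_1 = 1.445333… / l_1 = 1.445333… / 0.44 = 3.284848… → 3.285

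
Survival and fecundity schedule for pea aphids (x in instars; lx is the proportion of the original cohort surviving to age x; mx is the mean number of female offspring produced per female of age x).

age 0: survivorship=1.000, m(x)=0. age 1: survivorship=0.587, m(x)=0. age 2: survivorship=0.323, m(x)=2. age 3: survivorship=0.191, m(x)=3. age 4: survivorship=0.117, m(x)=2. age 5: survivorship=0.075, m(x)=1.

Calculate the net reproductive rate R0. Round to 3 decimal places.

1.528

lx·mx by age: 0, 0, 0.646, 0.573, 0.234, 0.075
R0 = Σ lx·mx = 1.528 → 1.528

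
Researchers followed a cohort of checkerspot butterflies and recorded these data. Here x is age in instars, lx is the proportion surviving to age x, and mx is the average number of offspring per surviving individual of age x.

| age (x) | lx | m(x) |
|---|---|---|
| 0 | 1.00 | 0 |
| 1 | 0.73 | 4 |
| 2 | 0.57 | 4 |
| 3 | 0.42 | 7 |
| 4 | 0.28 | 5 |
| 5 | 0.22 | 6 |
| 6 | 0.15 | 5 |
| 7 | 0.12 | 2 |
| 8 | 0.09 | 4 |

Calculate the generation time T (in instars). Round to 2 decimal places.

lx·mx: 0, 2.92, 2.28, 2.94, 1.4, 1.32, 0.75, 0.24, 0.36 → R0 = 12.21
x·lx·mx: 0, 2.92, 4.56, 8.82, 5.6, 6.6, 4.5, 1.68, 2.88 → Σ = 37.56
T = 37.56 / 12.21 = 3.076167… → 3.08

3.08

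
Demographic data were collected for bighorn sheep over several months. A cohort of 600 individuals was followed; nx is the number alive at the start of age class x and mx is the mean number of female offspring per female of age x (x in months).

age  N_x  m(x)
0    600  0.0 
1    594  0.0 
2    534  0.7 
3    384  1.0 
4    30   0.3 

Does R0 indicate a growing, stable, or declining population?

growing

lx = nx/n0 = nx/600: 1, 0.99, 0.89, 0.64, 0.05
R0 = Σ lx·mx = 0 + 0 + 0.623 + 0.64 + 0.015 = 1.278
R0 > 1, so the population is growing.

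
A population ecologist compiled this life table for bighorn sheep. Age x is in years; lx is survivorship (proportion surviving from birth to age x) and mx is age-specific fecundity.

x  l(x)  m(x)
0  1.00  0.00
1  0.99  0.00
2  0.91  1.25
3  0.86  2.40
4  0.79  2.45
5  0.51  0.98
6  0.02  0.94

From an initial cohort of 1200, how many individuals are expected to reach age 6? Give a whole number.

Expected survivors = N0 · l_6 = 1200 × 0.02 = 24 → 24

24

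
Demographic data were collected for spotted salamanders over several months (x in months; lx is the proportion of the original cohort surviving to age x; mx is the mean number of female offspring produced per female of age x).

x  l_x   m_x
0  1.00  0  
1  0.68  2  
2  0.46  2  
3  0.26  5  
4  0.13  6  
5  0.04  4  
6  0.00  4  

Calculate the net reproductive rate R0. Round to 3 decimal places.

lx·mx by age: 0, 1.36, 0.92, 1.3, 0.78, 0.16, 0
R0 = Σ lx·mx = 4.52 → 4.520

4.520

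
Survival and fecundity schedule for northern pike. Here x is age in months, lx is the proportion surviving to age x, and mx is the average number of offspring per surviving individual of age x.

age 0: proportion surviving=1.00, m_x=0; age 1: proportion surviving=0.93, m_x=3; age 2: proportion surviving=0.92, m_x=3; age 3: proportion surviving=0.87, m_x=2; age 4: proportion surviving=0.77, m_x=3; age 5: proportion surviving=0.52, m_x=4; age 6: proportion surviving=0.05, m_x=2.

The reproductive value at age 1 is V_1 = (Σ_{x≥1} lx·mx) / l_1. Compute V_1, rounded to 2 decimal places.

lx·mx for x ≥ 1: 2.79, 2.76, 1.74, 2.31, 2.08, 0.1 → sum = 11.78
V_1 = 11.78 / l_1 = 11.78 / 0.93 = 12.666667… → 12.67

12.67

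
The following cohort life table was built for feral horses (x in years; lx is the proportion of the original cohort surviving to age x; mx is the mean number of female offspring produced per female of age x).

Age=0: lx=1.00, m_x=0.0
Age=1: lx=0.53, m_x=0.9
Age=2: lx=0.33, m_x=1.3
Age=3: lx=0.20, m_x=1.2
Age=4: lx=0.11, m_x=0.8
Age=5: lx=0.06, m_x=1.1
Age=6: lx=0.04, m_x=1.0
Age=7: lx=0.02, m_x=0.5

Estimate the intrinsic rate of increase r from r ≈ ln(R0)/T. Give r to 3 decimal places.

R0 = Σ lx·mx = 0 + 0.477 + 0.429 + 0.24 + 0.088 + 0.066 + 0.04 + 0.01 = 1.35
Σ x·lx·mx = 3.047; T = 3.047/1.35 = 2.25704…
r ≈ ln(R0)/T = ln(1.35)/2.25704… = 0.13296… → 0.133

0.133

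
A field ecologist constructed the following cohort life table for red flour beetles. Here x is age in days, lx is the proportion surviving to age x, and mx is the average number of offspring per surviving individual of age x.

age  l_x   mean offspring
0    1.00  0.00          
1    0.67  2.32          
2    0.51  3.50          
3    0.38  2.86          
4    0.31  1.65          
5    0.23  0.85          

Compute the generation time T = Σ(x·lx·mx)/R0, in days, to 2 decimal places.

2.22

lx·mx: 0, 1.5544, 1.785, 1.0868, 0.5115, 0.1955 → R0 = 5.1332
x·lx·mx: 0, 1.5544, 3.57, 3.2604, 2.046, 0.9775 → Σ = 11.4083
T = 11.4083 / 5.1332 = 2.222454… → 2.22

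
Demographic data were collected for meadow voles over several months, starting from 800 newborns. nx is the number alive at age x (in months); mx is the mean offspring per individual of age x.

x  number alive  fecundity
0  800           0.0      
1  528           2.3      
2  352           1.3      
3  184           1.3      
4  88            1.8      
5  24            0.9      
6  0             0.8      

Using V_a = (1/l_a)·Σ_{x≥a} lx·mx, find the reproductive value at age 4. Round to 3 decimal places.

2.045

lx = nx/n0 = nx/800: 1, 0.66, 0.44, 0.23, 0.11, 0.03, 0
lx·mx for x ≥ 4: 0.198, 0.027, 0 → sum = 0.225
V_4 = 0.225 / l_4 = 0.225 / 0.11 = 2.045455… → 2.045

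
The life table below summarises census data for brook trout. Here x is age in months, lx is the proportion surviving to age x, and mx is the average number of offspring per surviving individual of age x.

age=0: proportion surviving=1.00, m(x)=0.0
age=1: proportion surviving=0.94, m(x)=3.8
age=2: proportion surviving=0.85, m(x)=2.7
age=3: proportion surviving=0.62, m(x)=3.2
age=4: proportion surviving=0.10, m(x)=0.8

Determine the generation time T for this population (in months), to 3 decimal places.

1.820

lx·mx: 0, 3.572, 2.295, 1.984, 0.08 → R0 = 7.931
x·lx·mx: 0, 3.572, 4.59, 5.952, 0.32 → Σ = 14.434
T = 14.434 / 7.931 = 1.819947… → 1.820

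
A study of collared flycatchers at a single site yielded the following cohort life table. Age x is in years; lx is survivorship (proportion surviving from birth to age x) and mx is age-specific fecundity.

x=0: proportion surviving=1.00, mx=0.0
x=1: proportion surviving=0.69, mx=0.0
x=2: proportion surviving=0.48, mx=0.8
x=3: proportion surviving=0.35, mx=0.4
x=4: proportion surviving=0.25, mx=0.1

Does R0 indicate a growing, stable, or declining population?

R0 = Σ lx·mx = 0 + 0 + 0.384 + 0.14 + 0.025 = 0.549
R0 < 1, so the population is declining.

declining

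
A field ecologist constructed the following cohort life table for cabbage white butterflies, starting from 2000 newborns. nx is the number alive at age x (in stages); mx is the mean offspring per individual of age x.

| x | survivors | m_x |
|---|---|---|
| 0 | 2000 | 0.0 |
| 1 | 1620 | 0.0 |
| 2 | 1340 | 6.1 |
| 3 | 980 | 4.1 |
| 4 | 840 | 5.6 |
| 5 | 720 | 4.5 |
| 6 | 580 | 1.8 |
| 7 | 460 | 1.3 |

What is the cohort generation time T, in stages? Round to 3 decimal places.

lx = nx/n0 = nx/2000: 1, 0.81, 0.67, 0.49, 0.42, 0.36, 0.29, 0.23
lx·mx: 0, 0, 4.087, 2.009, 2.352, 1.62, 0.522, 0.299 → R0 = 10.889
x·lx·mx: 0, 0, 8.174, 6.027, 9.408, 8.1, 3.132, 2.093 → Σ = 36.934
T = 36.934 / 10.889 = 3.391863… → 3.392

3.392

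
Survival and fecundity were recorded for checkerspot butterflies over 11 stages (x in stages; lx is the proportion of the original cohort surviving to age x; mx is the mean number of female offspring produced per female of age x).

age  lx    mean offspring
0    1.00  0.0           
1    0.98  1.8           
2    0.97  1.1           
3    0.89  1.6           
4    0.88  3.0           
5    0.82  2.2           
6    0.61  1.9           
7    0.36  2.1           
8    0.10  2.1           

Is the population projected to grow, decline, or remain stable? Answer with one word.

R0 = Σ lx·mx = 0 + 1.764 + 1.067 + 1.424 + 2.64 + 1.804 + 1.159 + 0.756 + 0.21 = 10.824
R0 > 1, so the population is growing.

growing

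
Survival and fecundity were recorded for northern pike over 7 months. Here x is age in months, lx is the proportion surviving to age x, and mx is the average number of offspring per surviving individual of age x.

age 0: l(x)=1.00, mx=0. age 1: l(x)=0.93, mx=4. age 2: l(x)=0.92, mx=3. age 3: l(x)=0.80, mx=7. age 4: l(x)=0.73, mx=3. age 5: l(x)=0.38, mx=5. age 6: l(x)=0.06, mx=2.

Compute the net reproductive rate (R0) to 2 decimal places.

16.29

lx·mx by age: 0, 3.72, 2.76, 5.6, 2.19, 1.9, 0.12
R0 = Σ lx·mx = 16.29 → 16.29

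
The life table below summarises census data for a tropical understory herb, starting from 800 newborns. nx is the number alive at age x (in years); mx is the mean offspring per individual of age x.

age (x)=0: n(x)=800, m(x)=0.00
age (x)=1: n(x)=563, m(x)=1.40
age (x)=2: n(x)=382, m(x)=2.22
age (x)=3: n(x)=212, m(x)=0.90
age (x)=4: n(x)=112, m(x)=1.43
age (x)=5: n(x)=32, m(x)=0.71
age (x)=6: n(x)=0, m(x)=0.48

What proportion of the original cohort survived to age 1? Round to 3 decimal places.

0.704

l_1 = n_1/n_0 = 563/800 = 0.70375 → 0.704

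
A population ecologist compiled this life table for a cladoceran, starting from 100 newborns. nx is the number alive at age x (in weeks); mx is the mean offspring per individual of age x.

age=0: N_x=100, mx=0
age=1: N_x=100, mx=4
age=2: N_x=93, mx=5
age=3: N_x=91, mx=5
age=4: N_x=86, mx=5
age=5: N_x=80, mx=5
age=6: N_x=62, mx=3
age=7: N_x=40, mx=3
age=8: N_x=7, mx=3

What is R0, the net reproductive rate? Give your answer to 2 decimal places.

lx = nx/n0 = nx/100: 1, 1, 0.93, 0.91, 0.86, 0.8, 0.62, 0.4, 0.07
lx·mx by age: 0, 4, 4.65, 4.55, 4.3, 4, 1.86, 1.2, 0.21
R0 = Σ lx·mx = 24.77 → 24.77

24.77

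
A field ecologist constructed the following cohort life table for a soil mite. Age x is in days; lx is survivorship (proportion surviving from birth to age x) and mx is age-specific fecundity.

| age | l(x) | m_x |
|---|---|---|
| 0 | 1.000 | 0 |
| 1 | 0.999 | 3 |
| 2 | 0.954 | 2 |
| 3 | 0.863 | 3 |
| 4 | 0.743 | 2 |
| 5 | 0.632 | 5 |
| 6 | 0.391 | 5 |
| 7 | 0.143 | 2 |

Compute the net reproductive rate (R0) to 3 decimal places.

lx·mx by age: 0, 2.997, 1.908, 2.589, 1.486, 3.16, 1.955, 0.286
R0 = Σ lx·mx = 14.381 → 14.381

14.381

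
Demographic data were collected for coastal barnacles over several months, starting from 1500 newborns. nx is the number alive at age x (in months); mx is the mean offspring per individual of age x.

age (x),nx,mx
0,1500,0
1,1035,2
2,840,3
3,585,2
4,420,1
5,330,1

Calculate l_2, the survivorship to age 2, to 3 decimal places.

l_2 = n_2/n_0 = 840/1500 = 0.56 → 0.560

0.560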